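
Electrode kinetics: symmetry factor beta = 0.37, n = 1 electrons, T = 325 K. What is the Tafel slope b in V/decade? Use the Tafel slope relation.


Apply the Tafel slope relation: b = 2.303*R*T/(beta*n*F)
Numerator: 2.303 * 8.314 * 325 = 6222.82
Denominator: 0.37 * 1 * 96485 = 35699.45
b = 6222.82 / 35699.45 = 0.174 V/decade

0.174 V/decade


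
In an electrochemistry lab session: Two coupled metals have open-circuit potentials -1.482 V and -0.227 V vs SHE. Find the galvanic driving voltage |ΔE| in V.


Driving voltage is the absolute potential difference.
|ΔE| = |-1.482 − (-0.227)| = 1.255 V

1.255 V


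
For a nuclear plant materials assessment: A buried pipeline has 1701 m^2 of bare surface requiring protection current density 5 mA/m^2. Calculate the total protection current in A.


I = area * current density, then convert mA → A (÷1000)
I = 1701 * 5 / 1000 = 8.51 A

8.51 A


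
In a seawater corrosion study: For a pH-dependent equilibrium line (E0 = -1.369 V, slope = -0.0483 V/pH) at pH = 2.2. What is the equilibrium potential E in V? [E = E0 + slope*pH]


Apply the Pourbaix line equation: E = E0 + slope*pH
E = -1.369 + (-0.0483)*2.2 = -1.369 + (-0.10626) = -1.47526 V
Rounded to 4 decimal places: E = -1.4753 V

-1.4753 V


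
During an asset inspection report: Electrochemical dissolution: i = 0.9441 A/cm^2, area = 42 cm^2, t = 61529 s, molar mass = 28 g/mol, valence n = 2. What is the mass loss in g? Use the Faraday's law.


Apply Faraday's law: m = i*A*t*M / (n*F)
Total charge passed Q = i*A*t = 0.9441*42*61529 = 2439760.2138 C
m = Q*M/(n*F) = 2439760.2138*28/(2*96485) = 354.00988 g

354.00988 g


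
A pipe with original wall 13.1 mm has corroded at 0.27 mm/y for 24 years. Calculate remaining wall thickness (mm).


Remaining wall = original − CR × time
t = 13.1 − 0.27*24 = 13.1 − 6.48 = 6.62 mm

6.62 mm


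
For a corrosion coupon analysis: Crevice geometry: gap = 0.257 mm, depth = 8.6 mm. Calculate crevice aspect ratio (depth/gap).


Aspect ratio = depth / gap
Ratio = 8.6 / 0.257 = 33.5

33.5


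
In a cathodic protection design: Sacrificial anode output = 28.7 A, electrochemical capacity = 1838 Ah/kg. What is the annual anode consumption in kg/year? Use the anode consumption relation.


Annual consumption = current * hours per year / capacity
Rate = 28.7 * 8760 / 1838 = 136.8 kg/year

136.8 kg/year


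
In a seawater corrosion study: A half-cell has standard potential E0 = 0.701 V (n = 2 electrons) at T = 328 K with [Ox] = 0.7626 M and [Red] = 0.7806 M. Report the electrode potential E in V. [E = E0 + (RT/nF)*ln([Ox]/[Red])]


Apply the Nernst equation: E = E0 + (RT/nF)*ln([Ox]/[Red])
Step 1: RT/nF = 8.314*328/(2*96485) = 0.01413169 V
Step 2: [Ox]/[Red] = 0.7626/0.7806 = 0.976941
Step 3: ln(0.976941) = -0.023329
Step 4: correction = 0.01413169 * -0.023329 = -0.0003 V
E = 0.701 + -0.0003 = 0.7007 V

0.7007 V


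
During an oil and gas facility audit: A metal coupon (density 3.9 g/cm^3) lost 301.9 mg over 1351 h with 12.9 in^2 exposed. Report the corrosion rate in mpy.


Apply the mpy weight-loss relation: CR = 534 * W / (D * A * T)
Numerator: 534 * 301.9 = 161214.6
Denominator: 3.9 * 12.9 * 1351 = 67968.81
CR = 161214.6 / 67968.81 = 2.37189 mpy

2.37189 mpy


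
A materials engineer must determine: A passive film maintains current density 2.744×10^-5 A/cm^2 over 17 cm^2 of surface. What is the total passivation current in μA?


I = i_pass * A, then convert A → μA (×10^6)
I = 2.744×10^-5 * 17 * 10^6 = 466.48 μA

466.48 μA


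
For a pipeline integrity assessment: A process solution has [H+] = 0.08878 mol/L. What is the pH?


pH = −log10[H+]
pH = −log10(0.08878) = 1.05

1.05


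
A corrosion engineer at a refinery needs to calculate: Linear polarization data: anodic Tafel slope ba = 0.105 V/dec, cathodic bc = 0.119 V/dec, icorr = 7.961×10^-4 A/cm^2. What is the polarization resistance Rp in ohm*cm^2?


Apply the Stern-Geary equation: Rp = ba*bc / (2.303*icorr*(ba+bc))
ba*bc = 0.105*0.119 = 0.012495
ba+bc = 0.224; 2.303*icorr*(ba+bc) = 2.303*7.961×10^-4*0.224 = 4.106857×10^-4
Rp = 0.012495 / 4.106857×10^-4 = 30.4 ohm*cm^2

30.4 ohm*cm^2


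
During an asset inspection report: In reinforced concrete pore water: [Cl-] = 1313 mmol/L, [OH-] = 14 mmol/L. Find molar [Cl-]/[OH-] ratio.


Threshold parameter = [Cl-] / [OH-] (molar basis; both in mmol/L, so units cancel)
Ratio = 1313 / 14 = 93.79

93.79


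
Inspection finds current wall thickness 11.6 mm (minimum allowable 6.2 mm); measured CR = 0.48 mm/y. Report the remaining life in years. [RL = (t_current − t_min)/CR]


Apply the remaining-life relation: RL = (t_current − t_min) / CR
RL = (11.6 − 6.2) / 0.48 = 5.4 / 0.48 = 11.3 years

11.3 years


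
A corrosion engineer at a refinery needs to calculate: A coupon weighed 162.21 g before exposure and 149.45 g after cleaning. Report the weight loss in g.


Weight loss = initial − final
WL = 162.21 − 149.45 = 12.76 g

12.76 g


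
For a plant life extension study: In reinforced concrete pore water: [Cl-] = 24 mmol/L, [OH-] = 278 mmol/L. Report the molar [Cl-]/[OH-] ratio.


Threshold parameter = [Cl-] / [OH-] (molar basis; both in mmol/L, so units cancel)
Ratio = 24 / 278 = 0.09

0.09


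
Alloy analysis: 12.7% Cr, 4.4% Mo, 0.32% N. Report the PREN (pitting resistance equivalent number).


Apply the PREN formula: PREN = Cr + 3.3*Mo + 16*N
PREN = 12.7 + 3.3*4.4 + 16*0.32
PREN = 12.7 + 14.52 + 5.12 = 32.34

32.34


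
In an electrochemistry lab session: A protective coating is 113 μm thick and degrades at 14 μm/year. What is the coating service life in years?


Service life = thickness / degradation rate
Life = 113 / 14 = 8.1 years

8.1 years


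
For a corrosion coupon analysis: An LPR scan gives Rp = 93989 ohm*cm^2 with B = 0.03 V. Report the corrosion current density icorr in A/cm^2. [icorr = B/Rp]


Apply the Stern-Geary relation: icorr = B / Rp
icorr = 0.03 / 93989 = 3.192×10^-7 A/cm^2

3.192×10^-7 A/cm^2


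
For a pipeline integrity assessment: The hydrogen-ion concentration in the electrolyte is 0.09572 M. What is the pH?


pH = −log10[H+]
pH = −log10(0.09572) = 1.02

1.02


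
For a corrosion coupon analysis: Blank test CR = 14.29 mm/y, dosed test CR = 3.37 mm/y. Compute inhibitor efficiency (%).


Apply the inhibitor-efficiency definition: IE = (CR_blank − CR_inh)/CR_blank × 100
IE = (14.29 − 3.37) / 14.29 × 100
IE = 10.92 / 14.29 × 100 = 76.4 %

76.4 %


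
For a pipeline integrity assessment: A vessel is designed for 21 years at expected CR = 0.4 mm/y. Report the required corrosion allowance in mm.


Corrosion allowance = CR × design life
CA = 0.4 * 21 = 8.4 mm

8.4 mm


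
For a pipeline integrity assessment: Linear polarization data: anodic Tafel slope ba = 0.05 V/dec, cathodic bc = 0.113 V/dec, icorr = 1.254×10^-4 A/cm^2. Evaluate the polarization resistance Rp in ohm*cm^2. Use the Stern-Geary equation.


Apply the Stern-Geary equation: Rp = ba*bc / (2.303*icorr*(ba+bc))
ba*bc = 0.05*0.113 = 0.00565
ba+bc = 0.163; 2.303*icorr*(ba+bc) = 2.303*1.254×10^-4*0.163 = 4.7073781×10^-5
Rp = 0.00565 / 4.7073781×10^-5 = 120.0 ohm*cm^2

120.0 ohm*cm^2


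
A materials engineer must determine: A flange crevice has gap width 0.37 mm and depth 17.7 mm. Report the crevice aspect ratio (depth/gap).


Aspect ratio = depth / gap
Ratio = 17.7 / 0.37 = 47.8

47.8


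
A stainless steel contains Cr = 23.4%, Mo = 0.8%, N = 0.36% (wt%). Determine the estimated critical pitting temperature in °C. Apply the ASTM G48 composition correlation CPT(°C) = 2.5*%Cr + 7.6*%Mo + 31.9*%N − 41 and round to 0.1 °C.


Apply the ASTM G48 empirical CPT estimate: CPT(°C) = 2.5*%Cr + 7.6*%Mo + 31.9*%N − 41
2.5*23.4 = 58.5; 7.6*0.8 = 6.08; 31.9*0.36 = 11.484
CPT = 58.5 + 6.08 + 11.484 − 41 = 35.064 °C
Rounded to 0.1 °C: CPT ≈ 35.1 °C

35.1 °C


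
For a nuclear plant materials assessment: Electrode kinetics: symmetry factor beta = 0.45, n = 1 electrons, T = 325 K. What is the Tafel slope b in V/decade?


Apply the Tafel slope relation: b = 2.303*R*T/(beta*n*F)
Numerator: 2.303 * 8.314 * 325 = 6222.82
Denominator: 0.45 * 1 * 96485 = 43418.25
b = 6222.82 / 43418.25 = 0.143 V/decade

0.143 V/decade


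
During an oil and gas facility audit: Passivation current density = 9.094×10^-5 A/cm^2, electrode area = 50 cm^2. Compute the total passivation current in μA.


I = i_pass * A, then convert A → μA (×10^6)
I = 9.094×10^-5 * 50 * 10^6 = 4547.0 μA

4547.0 μA


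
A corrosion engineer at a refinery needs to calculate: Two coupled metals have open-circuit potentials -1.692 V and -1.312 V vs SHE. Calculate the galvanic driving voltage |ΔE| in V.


Driving voltage is the absolute potential difference.
|ΔE| = |-1.692 − (-1.312)| = 0.38 V

0.38 V


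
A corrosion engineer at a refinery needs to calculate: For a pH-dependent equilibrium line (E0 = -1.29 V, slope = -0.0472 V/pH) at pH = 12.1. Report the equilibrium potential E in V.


Apply the Pourbaix line equation: E = E0 + slope*pH
E = -1.29 + (-0.0472)*12.1 = -1.29 + (-0.57112) = -1.86112 V
Rounded to 4 decimal places: E = -1.8611 V

-1.8611 V


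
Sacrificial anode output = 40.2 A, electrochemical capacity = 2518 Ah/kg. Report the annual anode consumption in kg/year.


Annual consumption = current * hours per year / capacity
Rate = 40.2 * 8760 / 2518 = 139.9 kg/year

139.9 kg/year


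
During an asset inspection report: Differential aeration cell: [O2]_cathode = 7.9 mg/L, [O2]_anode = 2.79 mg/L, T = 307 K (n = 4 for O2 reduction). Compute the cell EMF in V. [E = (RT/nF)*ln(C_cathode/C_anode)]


Apply the Nernst concentration-cell relation: E = (RT/nF)*ln(C_cathode/C_anode)
RT/nF = 8.314*307/(4*96485) = 0.00661346 V
ln(7.9/2.79) = 1.04082
E = 0.00661346 * 1.04082 = 0.00688 V

0.00688 V


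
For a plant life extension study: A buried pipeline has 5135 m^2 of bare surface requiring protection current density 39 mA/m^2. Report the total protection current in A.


I = area * current density, then convert mA → A (÷1000)
I = 5135 * 39 / 1000 = 200.27 A

200.27 A


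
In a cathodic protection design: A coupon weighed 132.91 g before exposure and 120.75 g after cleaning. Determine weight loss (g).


Weight loss = initial − final
WL = 132.91 − 120.75 = 12.16 g

12.16 g


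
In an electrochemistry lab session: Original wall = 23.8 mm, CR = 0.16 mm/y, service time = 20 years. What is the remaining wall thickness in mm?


Remaining wall = original − CR × time
t = 23.8 − 0.16*20 = 23.8 − 3.2 = 20.6 mm

20.6 mm


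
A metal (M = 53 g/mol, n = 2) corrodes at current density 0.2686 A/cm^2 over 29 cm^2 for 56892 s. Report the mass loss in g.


Apply Faraday's law: m = i*A*t*M / (n*F)
Total charge passed Q = i*A*t = 0.2686*29*56892 = 443154.5448 C
m = Q*M/(n*F) = 443154.5448*53/(2*96485) = 121.71421 g

121.71421 g


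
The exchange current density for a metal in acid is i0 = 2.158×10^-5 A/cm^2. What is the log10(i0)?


i0 = 2.158×10^-5 A/cm^2
log10(i0) = -4.666

-4.666


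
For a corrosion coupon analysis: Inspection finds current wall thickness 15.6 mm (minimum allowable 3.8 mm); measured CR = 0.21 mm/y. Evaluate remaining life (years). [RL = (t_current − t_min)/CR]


Apply the remaining-life relation: RL = (t_current − t_min) / CR
RL = (15.6 − 3.8) / 0.21 = 11.8 / 0.21 = 56.2 years

56.2 years


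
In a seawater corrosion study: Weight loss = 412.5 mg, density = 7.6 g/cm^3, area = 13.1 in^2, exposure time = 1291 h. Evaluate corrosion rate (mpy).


Apply the mpy weight-loss relation: CR = 534 * W / (D * A * T)
Numerator: 534 * 412.5 = 220275.0
Denominator: 7.6 * 13.1 * 1291 = 128531.96
CR = 220275.0 / 128531.96 = 1.71378 mpy

1.71378 mpy


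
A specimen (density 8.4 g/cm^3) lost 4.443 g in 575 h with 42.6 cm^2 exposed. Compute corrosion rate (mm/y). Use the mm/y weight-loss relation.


Apply the mm/y weight-loss relation: CR = 87600 * W / (D * A * T)
Numerator: 87600 * 4.443 = 389206.8
Denominator: 8.4 * 42.6 * 575 = 205758.0
CR = 389206.8 / 205758.0 = 1.8916 mm/y

1.8916 mm/y


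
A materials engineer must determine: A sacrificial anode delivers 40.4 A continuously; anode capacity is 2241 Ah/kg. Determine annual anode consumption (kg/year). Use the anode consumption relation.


Annual consumption = current * hours per year / capacity
Rate = 40.4 * 8760 / 2241 = 157.9 kg/year

157.9 kg/year


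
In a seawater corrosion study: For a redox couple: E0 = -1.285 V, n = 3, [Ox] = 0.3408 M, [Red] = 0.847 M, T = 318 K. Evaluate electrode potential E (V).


Apply the Nernst equation: E = E0 + (RT/nF)*ln([Ox]/[Red])
Step 1: RT/nF = 8.314*318/(3*96485) = 0.0091339 V
Step 2: [Ox]/[Red] = 0.3408/0.847 = 0.402361
Step 3: ln(0.402361) = -0.910406
Step 4: correction = 0.0091339 * -0.910406 = -0.008 V
E = -1.285 + -0.008 = -1.293 V

-1.293 V


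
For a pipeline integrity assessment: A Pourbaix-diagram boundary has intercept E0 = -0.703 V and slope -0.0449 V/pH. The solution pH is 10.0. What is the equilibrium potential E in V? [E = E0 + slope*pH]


Apply the Pourbaix line equation: E = E0 + slope*pH
E = -0.703 + (-0.0449)*10.0 = -0.703 + (-0.449) = -1.152 V
Rounded to 3 decimal places: E = -1.152 V

-1.152 V


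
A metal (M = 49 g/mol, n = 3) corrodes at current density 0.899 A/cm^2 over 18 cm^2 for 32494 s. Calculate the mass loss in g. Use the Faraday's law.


Apply Faraday's law: m = i*A*t*M / (n*F)
Total charge passed Q = i*A*t = 0.899*18*32494 = 525817.908 C
m = Q*M/(n*F) = 525817.908*49/(3*96485) = 89.0124 g

89.0124 g


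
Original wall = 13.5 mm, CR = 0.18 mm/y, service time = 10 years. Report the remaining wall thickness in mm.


Remaining wall = original − CR × time
t = 13.5 − 0.18*10 = 13.5 − 1.8 = 11.7 mm

11.7 mm


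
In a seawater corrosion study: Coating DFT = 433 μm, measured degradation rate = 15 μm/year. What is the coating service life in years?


Service life = thickness / degradation rate
Life = 433 / 15 = 28.9 years

28.9 years


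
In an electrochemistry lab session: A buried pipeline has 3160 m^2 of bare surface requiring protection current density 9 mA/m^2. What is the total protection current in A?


I = area * current density, then convert mA → A (÷1000)
I = 3160 * 9 / 1000 = 28.44 A

28.44 A


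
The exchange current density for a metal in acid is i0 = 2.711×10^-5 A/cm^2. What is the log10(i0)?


i0 = 2.711×10^-5 A/cm^2
log10(i0) = -4.567

-4.567


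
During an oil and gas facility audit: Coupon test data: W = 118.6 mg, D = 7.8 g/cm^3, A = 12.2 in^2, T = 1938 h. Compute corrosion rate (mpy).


Apply the mpy weight-loss relation: CR = 534 * W / (D * A * T)
Numerator: 534 * 118.6 = 63332.4
Denominator: 7.8 * 12.2 * 1938 = 184420.08
CR = 63332.4 / 184420.08 = 0.34341 mpy

0.34341 mpy


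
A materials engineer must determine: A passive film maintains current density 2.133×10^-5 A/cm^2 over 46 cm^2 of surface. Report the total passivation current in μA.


I = i_pass * A, then convert A → μA (×10^6)
I = 2.133×10^-5 * 46 * 10^6 = 981.18 μA

981.18 μA


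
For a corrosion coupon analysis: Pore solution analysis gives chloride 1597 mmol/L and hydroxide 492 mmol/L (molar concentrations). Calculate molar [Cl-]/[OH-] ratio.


Threshold parameter = [Cl-] / [OH-] (molar basis; both in mmol/L, so units cancel)
Ratio = 1597 / 492 = 3.25

3.25


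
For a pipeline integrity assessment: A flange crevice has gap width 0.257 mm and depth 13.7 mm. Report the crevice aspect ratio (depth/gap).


Aspect ratio = depth / gap
Ratio = 13.7 / 0.257 = 53.3

53.3


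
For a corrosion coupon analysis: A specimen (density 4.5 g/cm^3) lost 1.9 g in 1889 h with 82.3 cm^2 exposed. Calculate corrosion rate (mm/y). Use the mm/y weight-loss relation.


Apply the mm/y weight-loss relation: CR = 87600 * W / (D * A * T)
Numerator: 87600 * 1.9 = 166440.0
Denominator: 4.5 * 82.3 * 1889 = 699591.15
CR = 166440.0 / 699591.15 = 0.23791 mm/y

0.23791 mm/y


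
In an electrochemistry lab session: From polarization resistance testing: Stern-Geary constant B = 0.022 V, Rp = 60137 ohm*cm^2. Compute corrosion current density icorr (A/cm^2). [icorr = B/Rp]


Apply the Stern-Geary relation: icorr = B / Rp
icorr = 0.022 / 60137 = 3.658×10^-7 A/cm^2

3.658×10^-7 A/cm^2


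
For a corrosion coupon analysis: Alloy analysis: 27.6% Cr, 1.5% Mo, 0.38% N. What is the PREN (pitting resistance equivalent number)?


Apply the PREN formula: PREN = Cr + 3.3*Mo + 16*N
PREN = 27.6 + 3.3*1.5 + 16*0.38
PREN = 27.6 + 4.95 + 6.08 = 38.63

38.63


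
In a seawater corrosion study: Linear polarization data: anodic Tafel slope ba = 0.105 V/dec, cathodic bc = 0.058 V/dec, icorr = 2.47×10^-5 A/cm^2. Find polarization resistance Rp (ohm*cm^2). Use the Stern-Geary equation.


Apply the Stern-Geary equation: Rp = ba*bc / (2.303*icorr*(ba+bc))
ba*bc = 0.105*0.058 = 0.00609
ba+bc = 0.163; 2.303*icorr*(ba+bc) = 2.303*2.47×10^-5*0.163 = 9.2721083×10^-6
Rp = 0.00609 / 9.2721083×10^-6 = 656.8 ohm*cm^2

656.8 ohm*cm^2


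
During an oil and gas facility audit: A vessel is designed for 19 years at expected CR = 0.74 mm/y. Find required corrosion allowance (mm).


Corrosion allowance = CR × design life
CA = 0.74 * 19 = 14.06 mm

14.06 mm


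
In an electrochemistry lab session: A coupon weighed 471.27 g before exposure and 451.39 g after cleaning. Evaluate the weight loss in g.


Weight loss = initial − final
WL = 471.27 − 451.39 = 19.88 g

19.88 g


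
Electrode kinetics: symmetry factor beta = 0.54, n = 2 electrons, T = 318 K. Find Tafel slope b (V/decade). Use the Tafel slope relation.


Apply the Tafel slope relation: b = 2.303*R*T/(beta*n*F)
Numerator: 2.303 * 8.314 * 318 = 6088.79
Denominator: 0.54 * 2 * 96485 = 104203.8
b = 6088.79 / 104203.8 = 0.0584 V/decade

0.0584 V/decade


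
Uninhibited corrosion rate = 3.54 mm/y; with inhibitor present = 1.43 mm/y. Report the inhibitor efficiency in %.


Apply the inhibitor-efficiency definition: IE = (CR_blank − CR_inh)/CR_blank × 100
IE = (3.54 − 1.43) / 3.54 × 100
IE = 2.11 / 3.54 × 100 = 59.6 %

59.6 %


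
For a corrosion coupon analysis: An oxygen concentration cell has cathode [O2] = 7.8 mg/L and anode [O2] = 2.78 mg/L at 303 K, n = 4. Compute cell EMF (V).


Apply the Nernst concentration-cell relation: E = (RT/nF)*ln(C_cathode/C_anode)
RT/nF = 8.314*303/(4*96485) = 0.00652729 V
ln(7.8/2.78) = 1.03167
E = 0.00652729 * 1.03167 = 0.00673 V

0.00673 V


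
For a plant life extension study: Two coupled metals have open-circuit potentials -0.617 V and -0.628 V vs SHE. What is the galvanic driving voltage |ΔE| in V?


Driving voltage is the absolute potential difference.
|ΔE| = |-0.617 − (-0.628)| = 0.011 V

0.011 V


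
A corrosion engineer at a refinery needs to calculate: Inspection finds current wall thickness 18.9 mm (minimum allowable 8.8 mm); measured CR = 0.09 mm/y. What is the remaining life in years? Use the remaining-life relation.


Apply the remaining-life relation: RL = (t_current − t_min) / CR
RL = (18.9 − 8.8) / 0.09 = 10.1 / 0.09 = 112.2 years

112.2 years


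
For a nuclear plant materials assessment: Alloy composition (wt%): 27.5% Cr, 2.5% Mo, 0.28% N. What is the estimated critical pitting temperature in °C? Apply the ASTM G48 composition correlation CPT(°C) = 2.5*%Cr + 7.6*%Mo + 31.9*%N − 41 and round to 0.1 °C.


Apply the ASTM G48 empirical CPT estimate: CPT(°C) = 2.5*%Cr + 7.6*%Mo + 31.9*%N − 41
2.5*27.5 = 68.75; 7.6*2.5 = 19; 31.9*0.28 = 8.932
CPT = 68.75 + 19 + 8.932 − 41 = 55.682 °C
Rounded to 0.1 °C: CPT ≈ 55.7 °C

55.7 °C


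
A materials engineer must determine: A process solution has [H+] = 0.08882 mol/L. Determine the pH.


pH = −log10[H+]
pH = −log10(0.08882) = 1.05

1.05


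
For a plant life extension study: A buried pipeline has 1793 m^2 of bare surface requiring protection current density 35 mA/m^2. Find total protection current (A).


I = area * current density, then convert mA → A (÷1000)
I = 1793 * 35 / 1000 = 62.76 A

62.76 A


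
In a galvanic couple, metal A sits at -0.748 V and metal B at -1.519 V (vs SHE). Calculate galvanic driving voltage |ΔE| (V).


Driving voltage is the absolute potential difference.
|ΔE| = |-0.748 − (-1.519)| = 0.771 V

0.771 V


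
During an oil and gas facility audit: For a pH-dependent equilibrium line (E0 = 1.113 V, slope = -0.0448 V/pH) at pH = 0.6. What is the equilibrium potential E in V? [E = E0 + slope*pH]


Apply the Pourbaix line equation: E = E0 + slope*pH
E = 1.113 + (-0.0448)*0.6 = 1.113 + (-0.02688) = 1.08612 V
Rounded to 3 decimal places: E = 1.086 V

1.086 V


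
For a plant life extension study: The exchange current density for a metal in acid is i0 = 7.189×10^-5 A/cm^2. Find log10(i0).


i0 = 7.189×10^-5 A/cm^2
log10(i0) = -4.143

-4.143


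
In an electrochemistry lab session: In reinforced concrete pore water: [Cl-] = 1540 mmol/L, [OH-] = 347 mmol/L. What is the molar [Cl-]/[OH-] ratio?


Threshold parameter = [Cl-] / [OH-] (molar basis; both in mmol/L, so units cancel)
Ratio = 1540 / 347 = 4.44

4.44


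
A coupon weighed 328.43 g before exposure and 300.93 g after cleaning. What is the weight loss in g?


Weight loss = initial − final
WL = 328.43 − 300.93 = 27.5 g

27.5 g


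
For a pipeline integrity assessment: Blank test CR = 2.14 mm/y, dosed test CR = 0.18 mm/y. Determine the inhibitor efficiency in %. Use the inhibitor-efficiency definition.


Apply the inhibitor-efficiency definition: IE = (CR_blank − CR_inh)/CR_blank × 100
IE = (2.14 − 0.18) / 2.14 × 100
IE = 1.96 / 2.14 × 100 = 91.6 %

91.6 %


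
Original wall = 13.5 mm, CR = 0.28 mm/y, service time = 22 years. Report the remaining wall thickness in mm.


Remaining wall = original − CR × time
t = 13.5 − 0.28*22 = 13.5 − 6.16 = 7.34 mm

7.34 mm


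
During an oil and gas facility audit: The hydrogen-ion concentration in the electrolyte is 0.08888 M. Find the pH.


pH = −log10[H+]
pH = −log10(0.08888) = 1.05

1.05


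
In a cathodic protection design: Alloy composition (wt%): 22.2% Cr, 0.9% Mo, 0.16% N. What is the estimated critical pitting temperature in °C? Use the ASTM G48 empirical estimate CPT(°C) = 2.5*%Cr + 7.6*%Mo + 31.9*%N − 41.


Apply the ASTM G48 empirical CPT estimate: CPT(°C) = 2.5*%Cr + 7.6*%Mo + 31.9*%N − 41
2.5*22.2 = 55.5; 7.6*0.9 = 6.84; 31.9*0.16 = 5.104
CPT = 55.5 + 6.84 + 5.104 − 41 = 26.444 °C
Rounded to 0.1 °C: CPT ≈ 26.4 °C

26.4 °C


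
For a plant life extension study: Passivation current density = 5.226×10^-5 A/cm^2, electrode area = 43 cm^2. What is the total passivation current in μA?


I = i_pass * A, then convert A → μA (×10^6)
I = 5.226×10^-5 * 43 * 10^6 = 2247.18 μA

2247.18 μA


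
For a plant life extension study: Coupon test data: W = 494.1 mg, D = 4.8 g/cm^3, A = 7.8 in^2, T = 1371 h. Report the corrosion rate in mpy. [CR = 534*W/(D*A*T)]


Apply the mpy weight-loss relation: CR = 534 * W / (D * A * T)
Numerator: 534 * 494.1 = 263849.4
Denominator: 4.8 * 7.8 * 1371 = 51330.24
CR = 263849.4 / 51330.24 = 5.1402 mpy

5.1402 mpy


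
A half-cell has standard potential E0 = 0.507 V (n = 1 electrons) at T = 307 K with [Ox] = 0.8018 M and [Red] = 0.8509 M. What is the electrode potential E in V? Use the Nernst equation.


Apply the Nernst equation: E = E0 + (RT/nF)*ln([Ox]/[Red])
Step 1: RT/nF = 8.314*307/(1*96485) = 0.02645383 V
Step 2: [Ox]/[Red] = 0.8018/0.8509 = 0.942296
Step 3: ln(0.942296) = -0.059436
Step 4: correction = 0.02645383 * -0.059436 = -0.002 V
E = 0.507 + -0.002 = 0.505 V

0.505 V


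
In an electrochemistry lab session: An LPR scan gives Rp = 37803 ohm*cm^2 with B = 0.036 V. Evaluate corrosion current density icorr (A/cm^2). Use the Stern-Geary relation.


Apply the Stern-Geary relation: icorr = B / Rp
icorr = 0.036 / 37803 = 9.523×10^-7 A/cm^2

9.523×10^-7 A/cm^2


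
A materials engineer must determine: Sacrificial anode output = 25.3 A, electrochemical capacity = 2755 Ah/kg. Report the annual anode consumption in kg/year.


Annual consumption = current * hours per year / capacity
Rate = 25.3 * 8760 / 2755 = 80.4 kg/year

80.4 kg/year


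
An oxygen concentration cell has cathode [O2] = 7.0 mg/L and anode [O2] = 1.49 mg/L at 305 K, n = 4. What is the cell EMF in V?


Apply the Nernst concentration-cell relation: E = (RT/nF)*ln(C_cathode/C_anode)
RT/nF = 8.314*305/(4*96485) = 0.00657037 V
ln(7.0/1.49) = 1.54713
E = 0.00657037 * 1.54713 = 0.01017 V

0.01017 V


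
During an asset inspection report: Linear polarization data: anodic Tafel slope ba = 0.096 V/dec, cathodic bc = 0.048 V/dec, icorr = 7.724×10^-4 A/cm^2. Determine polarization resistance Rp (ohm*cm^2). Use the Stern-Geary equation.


Apply the Stern-Geary equation: Rp = ba*bc / (2.303*icorr*(ba+bc))
ba*bc = 0.096*0.048 = 0.004608
ba+bc = 0.144; 2.303*icorr*(ba+bc) = 2.303*7.724×10^-4*0.144 = 2.5615256×10^-4
Rp = 0.004608 / 2.5615256×10^-4 = 17.99 ohm*cm^2

17.99 ohm*cm^2


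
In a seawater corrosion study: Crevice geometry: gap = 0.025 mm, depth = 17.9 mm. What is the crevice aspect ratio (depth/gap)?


Aspect ratio = depth / gap
Ratio = 17.9 / 0.025 = 716.0

716.0


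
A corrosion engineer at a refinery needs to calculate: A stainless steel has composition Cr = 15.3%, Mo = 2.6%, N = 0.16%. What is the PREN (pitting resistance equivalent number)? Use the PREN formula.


Apply the PREN formula: PREN = Cr + 3.3*Mo + 16*N
PREN = 15.3 + 3.3*2.6 + 16*0.16
PREN = 15.3 + 8.58 + 2.56 = 26.44

26.44


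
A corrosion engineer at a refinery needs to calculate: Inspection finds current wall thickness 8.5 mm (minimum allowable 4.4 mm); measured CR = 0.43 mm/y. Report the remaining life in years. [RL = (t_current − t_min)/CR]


Apply the remaining-life relation: RL = (t_current − t_min) / CR
RL = (8.5 − 4.4) / 0.43 = 4.1 / 0.43 = 9.5 years

9.5 years


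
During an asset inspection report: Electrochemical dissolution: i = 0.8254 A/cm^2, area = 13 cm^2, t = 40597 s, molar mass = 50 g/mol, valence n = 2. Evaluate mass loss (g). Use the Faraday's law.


Apply Faraday's law: m = i*A*t*M / (n*F)
Total charge passed Q = i*A*t = 0.8254*13*40597 = 435613.9294 C
m = Q*M/(n*F) = 435613.9294*50/(2*96485) = 112.8709 g

112.8709 g


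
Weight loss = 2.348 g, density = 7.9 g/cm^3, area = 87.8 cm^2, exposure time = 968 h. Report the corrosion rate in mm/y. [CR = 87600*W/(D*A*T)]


Apply the mm/y weight-loss relation: CR = 87600 * W / (D * A * T)
Numerator: 87600 * 2.348 = 205684.8
Denominator: 7.9 * 87.8 * 968 = 671424.16
CR = 205684.8 / 671424.16 = 0.306341 mm/y

0.306341 mm/y


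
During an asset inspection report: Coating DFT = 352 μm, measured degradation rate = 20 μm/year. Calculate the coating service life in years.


Service life = thickness / degradation rate
Life = 352 / 20 = 17.6 years

17.6 years


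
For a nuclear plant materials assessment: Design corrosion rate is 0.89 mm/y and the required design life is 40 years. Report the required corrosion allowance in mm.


Corrosion allowance = CR × design life
CA = 0.89 * 40 = 35.6 mm

35.6 mm


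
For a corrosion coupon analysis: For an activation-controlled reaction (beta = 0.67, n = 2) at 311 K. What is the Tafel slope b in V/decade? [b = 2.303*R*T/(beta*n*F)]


Apply the Tafel slope relation: b = 2.303*R*T/(beta*n*F)
Numerator: 2.303 * 8.314 * 311 = 5954.76
Denominator: 0.67 * 2 * 96485 = 129289.9
b = 5954.76 / 129289.9 = 0.0461 V/decade

0.0461 V/decade


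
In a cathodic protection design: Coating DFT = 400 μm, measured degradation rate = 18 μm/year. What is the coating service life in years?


Service life = thickness / degradation rate
Life = 400 / 18 = 22.2 years

22.2 years


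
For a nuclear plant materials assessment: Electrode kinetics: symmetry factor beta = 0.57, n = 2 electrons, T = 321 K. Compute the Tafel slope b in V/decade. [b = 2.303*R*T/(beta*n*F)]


Apply the Tafel slope relation: b = 2.303*R*T/(beta*n*F)
Numerator: 2.303 * 8.314 * 321 = 6146.23
Denominator: 0.57 * 2 * 96485 = 109992.9
b = 6146.23 / 109992.9 = 0.056 V/decade

0.056 V/decade


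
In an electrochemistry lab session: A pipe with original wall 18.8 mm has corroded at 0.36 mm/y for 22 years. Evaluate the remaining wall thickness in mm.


Remaining wall = original − CR × time
t = 18.8 − 0.36*22 = 18.8 − 7.92 = 10.88 mm

10.88 mm


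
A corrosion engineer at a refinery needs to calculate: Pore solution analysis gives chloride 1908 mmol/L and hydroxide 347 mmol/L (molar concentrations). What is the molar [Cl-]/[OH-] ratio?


Threshold parameter = [Cl-] / [OH-] (molar basis; both in mmol/L, so units cancel)
Ratio = 1908 / 347 = 5.5

5.5


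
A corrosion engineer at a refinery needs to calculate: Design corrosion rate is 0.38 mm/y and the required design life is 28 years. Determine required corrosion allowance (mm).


Corrosion allowance = CR × design life
CA = 0.38 * 28 = 10.64 mm

10.64 mm


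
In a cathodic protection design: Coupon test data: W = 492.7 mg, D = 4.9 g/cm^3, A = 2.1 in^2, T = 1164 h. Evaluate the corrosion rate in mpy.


Apply the mpy weight-loss relation: CR = 534 * W / (D * A * T)
Numerator: 534 * 492.7 = 263101.8
Denominator: 4.9 * 2.1 * 1164 = 11977.56
CR = 263101.8 / 11977.56 = 21.9662 mpy

21.9662 mpy


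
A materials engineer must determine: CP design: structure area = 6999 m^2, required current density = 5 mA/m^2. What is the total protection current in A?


I = area * current density, then convert mA → A (÷1000)
I = 6999 * 5 / 1000 = 35.0 A

35.0 A


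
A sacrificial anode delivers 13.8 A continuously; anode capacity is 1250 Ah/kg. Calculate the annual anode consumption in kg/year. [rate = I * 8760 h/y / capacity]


Annual consumption = current * hours per year / capacity
Rate = 13.8 * 8760 / 1250 = 96.7 kg/year

96.7 kg/year


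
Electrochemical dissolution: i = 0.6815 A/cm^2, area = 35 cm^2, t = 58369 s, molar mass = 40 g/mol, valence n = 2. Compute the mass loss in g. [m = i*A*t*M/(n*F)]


Apply Faraday's law: m = i*A*t*M / (n*F)
Total charge passed Q = i*A*t = 0.6815*35*58369 = 1392246.5725 C
m = Q*M/(n*F) = 1392246.5725*40/(2*96485) = 288.593 g

288.593 g


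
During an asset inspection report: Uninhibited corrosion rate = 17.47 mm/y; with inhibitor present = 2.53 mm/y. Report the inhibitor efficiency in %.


Apply the inhibitor-efficiency definition: IE = (CR_blank − CR_inh)/CR_blank × 100
IE = (17.47 − 2.53) / 17.47 × 100
IE = 14.94 / 17.47 × 100 = 85.5 %

85.5 %


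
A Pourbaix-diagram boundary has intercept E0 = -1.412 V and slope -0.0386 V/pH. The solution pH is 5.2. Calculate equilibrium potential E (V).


Apply the Pourbaix line equation: E = E0 + slope*pH
E = -1.412 + (-0.0386)*5.2 = -1.412 + (-0.20072) = -1.61272 V
Rounded to 3 decimal places: E = -1.613 V

-1.613 V


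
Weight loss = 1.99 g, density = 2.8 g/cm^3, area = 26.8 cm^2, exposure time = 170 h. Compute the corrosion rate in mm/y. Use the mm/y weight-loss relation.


Apply the mm/y weight-loss relation: CR = 87600 * W / (D * A * T)
Numerator: 87600 * 1.99 = 174324.0
Denominator: 2.8 * 26.8 * 170 = 12756.8
CR = 174324.0 / 12756.8 = 13.6652 mm/y

13.6652 mm/y


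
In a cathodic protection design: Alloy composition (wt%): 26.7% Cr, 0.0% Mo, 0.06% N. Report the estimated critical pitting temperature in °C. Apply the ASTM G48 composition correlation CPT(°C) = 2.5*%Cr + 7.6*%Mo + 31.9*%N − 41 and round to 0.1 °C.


Apply the ASTM G48 empirical CPT estimate: CPT(°C) = 2.5*%Cr + 7.6*%Mo + 31.9*%N − 41
2.5*26.7 = 66.75; 7.6*0.0 = 0; 31.9*0.06 = 1.914
CPT = 66.75 + 0 + 1.914 − 41 = 27.664 °C
Rounded to 0.1 °C: CPT ≈ 27.7 °C

27.7 °C


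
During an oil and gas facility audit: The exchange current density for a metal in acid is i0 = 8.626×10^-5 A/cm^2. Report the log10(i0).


i0 = 8.626×10^-5 A/cm^2
log10(i0) = -4.064

-4.064


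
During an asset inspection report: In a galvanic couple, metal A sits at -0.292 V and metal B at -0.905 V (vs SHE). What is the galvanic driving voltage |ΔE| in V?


Driving voltage is the absolute potential difference.
|ΔE| = |-0.292 − (-0.905)| = 0.613 V

0.613 V


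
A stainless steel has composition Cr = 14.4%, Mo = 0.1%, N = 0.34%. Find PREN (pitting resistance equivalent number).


Apply the PREN formula: PREN = Cr + 3.3*Mo + 16*N
PREN = 14.4 + 3.3*0.1 + 16*0.34
PREN = 14.4 + 0.33 + 5.44 = 20.17

20.17


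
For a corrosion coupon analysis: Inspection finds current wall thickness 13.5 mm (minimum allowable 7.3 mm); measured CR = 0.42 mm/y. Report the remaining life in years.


Apply the remaining-life relation: RL = (t_current − t_min) / CR
RL = (13.5 − 7.3) / 0.42 = 6.2 / 0.42 = 14.8 years

14.8 years


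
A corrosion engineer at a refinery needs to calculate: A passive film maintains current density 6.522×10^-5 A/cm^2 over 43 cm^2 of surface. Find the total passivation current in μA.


I = i_pass * A, then convert A → μA (×10^6)
I = 6.522×10^-5 * 43 * 10^6 = 2804.46 μA

2804.46 μA


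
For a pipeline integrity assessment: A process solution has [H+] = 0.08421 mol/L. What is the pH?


pH = −log10[H+]
pH = −log10(0.08421) = 1.07

1.07


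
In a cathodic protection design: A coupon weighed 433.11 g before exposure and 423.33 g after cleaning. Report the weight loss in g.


Weight loss = initial − final
WL = 433.11 − 423.33 = 9.78 g

9.78 g


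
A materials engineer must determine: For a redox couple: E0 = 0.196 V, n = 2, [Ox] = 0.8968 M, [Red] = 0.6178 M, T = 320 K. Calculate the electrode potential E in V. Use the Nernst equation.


Apply the Nernst equation: E = E0 + (RT/nF)*ln([Ox]/[Red])
Step 1: RT/nF = 8.314*320/(2*96485) = 0.01378701 V
Step 2: [Ox]/[Red] = 0.8968/0.6178 = 1.451602
Step 3: ln(1.451602) = 0.372668
Step 4: correction = 0.01378701 * 0.372668 = 0.005 V
E = 0.196 + 0.005 = 0.201 V

0.201 V


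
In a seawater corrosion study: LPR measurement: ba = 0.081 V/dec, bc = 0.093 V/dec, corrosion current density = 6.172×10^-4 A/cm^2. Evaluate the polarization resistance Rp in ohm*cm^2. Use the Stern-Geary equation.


Apply the Stern-Geary equation: Rp = ba*bc / (2.303*icorr*(ba+bc))
ba*bc = 0.081*0.093 = 0.007533
ba+bc = 0.174; 2.303*icorr*(ba+bc) = 2.303*6.172×10^-4*0.174 = 2.4732562×10^-4
Rp = 0.007533 / 2.4732562×10^-4 = 30.46 ohm*cm^2

30.46 ohm*cm^2


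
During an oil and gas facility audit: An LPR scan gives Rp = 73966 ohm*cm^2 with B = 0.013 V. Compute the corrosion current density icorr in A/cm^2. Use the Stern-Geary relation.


Apply the Stern-Geary relation: icorr = B / Rp
icorr = 0.013 / 73966 = 1.758×10^-7 A/cm^2

1.758×10^-7 A/cm^2


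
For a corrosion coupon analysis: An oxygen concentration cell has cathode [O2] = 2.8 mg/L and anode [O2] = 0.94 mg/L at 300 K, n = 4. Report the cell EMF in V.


Apply the Nernst concentration-cell relation: E = (RT/nF)*ln(C_cathode/C_anode)
RT/nF = 8.314*300/(4*96485) = 0.00646266 V
ln(2.8/0.94) = 1.09149
E = 0.00646266 * 1.09149 = 0.00705 V

0.00705 V


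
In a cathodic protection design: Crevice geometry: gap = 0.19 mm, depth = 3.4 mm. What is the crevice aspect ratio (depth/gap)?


Aspect ratio = depth / gap
Ratio = 3.4 / 0.19 = 17.9

17.9


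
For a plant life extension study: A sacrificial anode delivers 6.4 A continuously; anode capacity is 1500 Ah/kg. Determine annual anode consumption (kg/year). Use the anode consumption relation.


Annual consumption = current * hours per year / capacity
Rate = 6.4 * 8760 / 1500 = 37.4 kg/year

37.4 kg/year


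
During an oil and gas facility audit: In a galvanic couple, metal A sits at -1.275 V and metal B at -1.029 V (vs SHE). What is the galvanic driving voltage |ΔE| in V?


Driving voltage is the absolute potential difference.
|ΔE| = |-1.275 − (-1.029)| = 0.246 V

0.246 V


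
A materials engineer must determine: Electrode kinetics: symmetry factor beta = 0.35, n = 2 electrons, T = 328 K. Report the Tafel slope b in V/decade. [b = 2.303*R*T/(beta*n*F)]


Apply the Tafel slope relation: b = 2.303*R*T/(beta*n*F)
Numerator: 2.303 * 8.314 * 328 = 6280.26
Denominator: 0.35 * 2 * 96485 = 67539.5
b = 6280.26 / 67539.5 = 0.093 V/decade

0.093 V/decade


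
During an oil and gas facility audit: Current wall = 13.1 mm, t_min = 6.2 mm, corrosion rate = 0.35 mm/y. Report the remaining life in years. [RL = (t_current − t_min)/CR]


Apply the remaining-life relation: RL = (t_current − t_min) / CR
RL = (13.1 − 6.2) / 0.35 = 6.9 / 0.35 = 19.7 years

19.7 years


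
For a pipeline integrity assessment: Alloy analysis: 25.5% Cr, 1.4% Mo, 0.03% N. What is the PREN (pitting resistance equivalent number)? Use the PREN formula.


Apply the PREN formula: PREN = Cr + 3.3*Mo + 16*N
PREN = 25.5 + 3.3*1.4 + 16*0.03
PREN = 25.5 + 4.62 + 0.48 = 30.6

30.6


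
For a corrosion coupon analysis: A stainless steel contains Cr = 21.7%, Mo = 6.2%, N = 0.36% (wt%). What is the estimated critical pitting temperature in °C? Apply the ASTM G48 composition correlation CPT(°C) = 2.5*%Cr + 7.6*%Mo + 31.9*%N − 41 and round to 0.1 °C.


Apply the ASTM G48 empirical CPT estimate: CPT(°C) = 2.5*%Cr + 7.6*%Mo + 31.9*%N − 41
2.5*21.7 = 54.25; 7.6*6.2 = 47.12; 31.9*0.36 = 11.484
CPT = 54.25 + 47.12 + 11.484 − 41 = 71.854 °C
Rounded to 0.1 °C: CPT ≈ 71.9 °C

71.9 °C


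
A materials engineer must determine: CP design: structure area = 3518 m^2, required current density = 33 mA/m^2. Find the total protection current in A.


I = area * current density, then convert mA → A (÷1000)
I = 3518 * 33 / 1000 = 116.09 A

116.09 A


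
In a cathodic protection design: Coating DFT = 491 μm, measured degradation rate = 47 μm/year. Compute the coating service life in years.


Service life = thickness / degradation rate
Life = 491 / 47 = 10.4 years

10.4 years


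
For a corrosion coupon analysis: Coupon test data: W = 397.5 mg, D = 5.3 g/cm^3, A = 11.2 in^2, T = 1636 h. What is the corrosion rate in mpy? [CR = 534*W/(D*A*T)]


Apply the mpy weight-loss relation: CR = 534 * W / (D * A * T)
Numerator: 534 * 397.5 = 212265.0
Denominator: 5.3 * 11.2 * 1636 = 97112.96
CR = 212265.0 / 97112.96 = 2.186 mpy

2.186 mpy


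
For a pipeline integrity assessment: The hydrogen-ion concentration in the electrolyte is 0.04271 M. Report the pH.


pH = −log10[H+]
pH = −log10(0.04271) = 1.37

1.37


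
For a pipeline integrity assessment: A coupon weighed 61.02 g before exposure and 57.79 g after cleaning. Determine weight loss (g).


Weight loss = initial − final
WL = 61.02 − 57.79 = 3.23 g

3.23 g


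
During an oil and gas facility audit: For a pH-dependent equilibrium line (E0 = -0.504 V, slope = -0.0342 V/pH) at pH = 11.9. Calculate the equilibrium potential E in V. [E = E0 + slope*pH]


Apply the Pourbaix line equation: E = E0 + slope*pH
E = -0.504 + (-0.0342)*11.9 = -0.504 + (-0.40698) = -0.91098 V
Rounded to 4 decimal places: E = -0.9110 V

-0.9110 V


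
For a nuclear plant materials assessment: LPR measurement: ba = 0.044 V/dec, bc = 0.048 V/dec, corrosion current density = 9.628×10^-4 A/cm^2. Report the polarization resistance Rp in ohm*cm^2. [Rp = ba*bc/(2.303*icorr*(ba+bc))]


Apply the Stern-Geary equation: Rp = ba*bc / (2.303*icorr*(ba+bc))
ba*bc = 0.044*0.048 = 0.002112
ba+bc = 0.092; 2.303*icorr*(ba+bc) = 2.303*9.628×10^-4*0.092 = 2.0399421×10^-4
Rp = 0.002112 / 2.0399421×10^-4 = 10.4 ohm*cm^2

10.4 ohm*cm^2


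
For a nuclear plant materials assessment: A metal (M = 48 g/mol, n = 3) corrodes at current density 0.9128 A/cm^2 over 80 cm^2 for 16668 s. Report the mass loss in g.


Apply Faraday's law: m = i*A*t*M / (n*F)
Total charge passed Q = i*A*t = 0.9128*80*16668 = 1217164.032 C
m = Q*M/(n*F) = 1217164.032*48/(3*96485) = 201.841 g

201.841 g
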